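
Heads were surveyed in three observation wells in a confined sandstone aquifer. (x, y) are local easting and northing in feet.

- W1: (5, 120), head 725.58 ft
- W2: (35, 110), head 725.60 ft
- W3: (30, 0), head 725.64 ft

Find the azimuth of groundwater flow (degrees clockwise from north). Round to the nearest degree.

306°

Three-point gradient (reference W1): Δ to W2 = (30, -10, +0.02), Δ to W3 = (25, -120, +0.06).
∂h/∂x = +0.0005373, ∂h/∂y = -0.0003881 (det = -3350).
Flow direction (−∇h) has components (-0.0005373 E, +0.0003881 N).
Azimuth = atan2(E, N) = atan2(-0.0005373, +0.0003881) = 305.8° ≈ 306°.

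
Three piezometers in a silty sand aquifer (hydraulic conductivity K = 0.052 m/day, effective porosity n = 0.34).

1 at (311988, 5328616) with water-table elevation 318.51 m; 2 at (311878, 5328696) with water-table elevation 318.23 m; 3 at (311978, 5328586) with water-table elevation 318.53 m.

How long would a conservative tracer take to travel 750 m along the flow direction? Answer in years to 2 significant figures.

Taking 1 as reference: 2−1 = (-110, 80, -0.28); 3−1 = (-10, -30, +0.02).
Determinant of the coordinate differences = (-110)·(-30) − (-10)·80 = 4100.
∂h/∂x = [(-0.28)·(-30) − (+0.02)·80] / 4100 = +0.001659
∂h/∂y = [(-110)·(+0.02) − (-10)·(-0.28)] / 4100 = -0.001220
|∇h| = √(0.001659² + -0.001220²) = 0.002059
Seepage velocity v = K·i/n = 0.052 × 0.002059 / 0.34 = 0.0003149 m/day.
t = 750 / 0.0003149 = 2.382e+06 days = 6.52e+03 years.

6500 years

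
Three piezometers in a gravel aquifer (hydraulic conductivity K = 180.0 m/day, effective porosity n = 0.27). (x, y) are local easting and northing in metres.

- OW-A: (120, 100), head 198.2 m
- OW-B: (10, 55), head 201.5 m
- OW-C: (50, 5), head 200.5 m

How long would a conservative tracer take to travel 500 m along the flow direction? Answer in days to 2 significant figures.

Differences from OW-A: to OW-B (Δx, Δy, Δh) = (-110, -45, +3.3); to OW-C = (-70, -95, +2.3).
Solve a·Δx + b·Δy = Δh: det = (-110)·(-95) − (-70)·(-45) = 7300.
∂h/∂x = [(+3.3)·(-95) − (+2.3)·(-45)] / 7300 = -0.02877
∂h/∂y = [(-110)·(+2.3) − (-70)·(+3.3)] / 7300 = -0.003014
|∇h| = √(-0.02877² + -0.003014²) = 0.02893
Seepage velocity v = K·i/n = 180.0 × 0.02893 / 0.27 = 19.29 m/day.
t = 500 / 19.29 = 25.92 days.

26 days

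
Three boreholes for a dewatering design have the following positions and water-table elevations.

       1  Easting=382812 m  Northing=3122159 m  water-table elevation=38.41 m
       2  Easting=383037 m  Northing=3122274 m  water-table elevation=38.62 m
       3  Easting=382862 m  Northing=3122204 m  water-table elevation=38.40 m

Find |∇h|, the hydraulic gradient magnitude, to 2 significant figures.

0.0038

Three-point gradient (reference 1): Δ to 2 = (225, 115, +0.21), Δ to 3 = (50, 45, -0.01).
∂h/∂x = +0.002423, ∂h/∂y = -0.002914 (det = 4375).
|∇h| = √(0.002423² + -0.002914²) = 0.00379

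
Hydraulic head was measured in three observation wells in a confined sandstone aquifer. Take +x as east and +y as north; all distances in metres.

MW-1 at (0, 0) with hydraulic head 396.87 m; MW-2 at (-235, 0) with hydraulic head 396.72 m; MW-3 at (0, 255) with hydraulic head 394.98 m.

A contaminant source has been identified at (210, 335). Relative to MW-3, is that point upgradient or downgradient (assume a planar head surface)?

downgradient

∂h/∂x = (396.72 − 396.87) / (-235 − 0) = +0.0006383
∂h/∂y = (394.98 − 396.87) / (255 − 0) = -0.007412
Head at (210, 335) = 396.87 + (+0.0006383)·(210) + (-0.007412)·(335) = 394.52 m.
That is lower than the 394.98 m at MW-3, so the point is downgradient.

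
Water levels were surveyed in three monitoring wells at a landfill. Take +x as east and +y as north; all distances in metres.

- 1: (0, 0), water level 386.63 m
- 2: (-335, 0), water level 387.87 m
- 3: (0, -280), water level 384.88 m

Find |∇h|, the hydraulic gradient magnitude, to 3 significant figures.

∂h/∂x = (387.87 − 386.63) / (-335 − 0) = -0.003701
∂h/∂y = (384.88 − 386.63) / (-280 − 0) = +0.006250
|∇h| = √(-0.003701² + 0.006250²) = 0.007264

0.00726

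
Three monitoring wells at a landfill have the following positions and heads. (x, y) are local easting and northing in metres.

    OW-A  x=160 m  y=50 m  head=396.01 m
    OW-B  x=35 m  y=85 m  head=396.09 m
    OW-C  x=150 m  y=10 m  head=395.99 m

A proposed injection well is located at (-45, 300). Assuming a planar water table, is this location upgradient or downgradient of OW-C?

Differences from OW-A: to OW-B (Δx, Δy, Δh) = (-125, 35, +0.08); to OW-C = (-10, -40, -0.02).
Solve a·Δx + b·Δy = Δh: det = (-125)·(-40) − (-10)·35 = 5350.
∂h/∂x = [(+0.08)·(-40) − (-0.02)·35] / 5350 = -0.0004673
∂h/∂y = [(-125)·(-0.02) − (-10)·(+0.08)] / 5350 = +0.0006168
Head at (-45, 300) = 396.01 + (-0.0004673)·(-205) + (+0.0006168)·(250) = 396.26 m.
That is higher than the 395.99 m at OW-C, so the point is upgradient.

upgradient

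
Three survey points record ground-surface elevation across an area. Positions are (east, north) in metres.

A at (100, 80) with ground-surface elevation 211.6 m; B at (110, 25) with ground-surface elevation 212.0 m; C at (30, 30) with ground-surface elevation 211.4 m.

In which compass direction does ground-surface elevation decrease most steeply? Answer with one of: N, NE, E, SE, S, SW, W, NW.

With z = a·x + b·y + c and A as origin, the differences give:
  10·a + (-55)·b = +0.4
  (-70)·a + (-50)·b = -0.2
Eliminate b (×(-50) and ×(-55), subtract): -4350·a = -31.00 → a = ∂z/∂x = +0.007126
Back-substitute: b = ∂z/∂y = -0.005977.
Steepest decrease is along −∇f = (-0.007126 E, +0.005977 N) → northwest.

NW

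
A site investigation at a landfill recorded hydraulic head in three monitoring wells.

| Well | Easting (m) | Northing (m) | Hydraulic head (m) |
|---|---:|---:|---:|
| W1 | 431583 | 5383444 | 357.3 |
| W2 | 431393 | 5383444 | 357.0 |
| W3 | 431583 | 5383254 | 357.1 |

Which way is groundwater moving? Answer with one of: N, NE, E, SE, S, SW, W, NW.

∂h/∂x = (357.0 − 357.3) / (431393 − 431583) = +0.001579
∂h/∂y = (357.1 − 357.3) / (5383254 − 5383444) = +0.001053
Flow = −∇h = (-0.001579 east, -0.001053 north), which points southwest.

SW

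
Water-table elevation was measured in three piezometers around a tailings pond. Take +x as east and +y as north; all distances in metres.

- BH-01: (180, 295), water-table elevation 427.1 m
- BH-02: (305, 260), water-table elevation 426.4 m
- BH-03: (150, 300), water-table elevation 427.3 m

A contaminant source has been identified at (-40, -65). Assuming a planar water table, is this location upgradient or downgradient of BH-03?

upgradient

Taking BH-01 as reference: BH-02−BH-01 = (125, -35, -0.7); BH-03−BH-01 = (-30, 5, +0.2).
Solve a·Δx + b·Δy = Δh: det = 125·5 − (-30)·(-35) = -425.
∂h/∂x = [(-0.7)·5 − (+0.2)·(-35)] / -425 = -0.008235
∂h/∂y = [125·(+0.2) − (-30)·(-0.7)] / -425 = -0.009412
Head at (-40, -65) = 427.1 + (-0.008235)·(-220) + (-0.009412)·(-360) = 432.30 m.
That is higher than the 427.3 m at BH-03, so the point is upgradient.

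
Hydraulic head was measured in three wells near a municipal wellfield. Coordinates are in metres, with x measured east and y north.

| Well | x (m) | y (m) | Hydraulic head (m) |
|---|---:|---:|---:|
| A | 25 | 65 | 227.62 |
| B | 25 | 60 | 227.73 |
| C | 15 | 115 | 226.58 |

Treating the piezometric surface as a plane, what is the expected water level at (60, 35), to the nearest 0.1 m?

228.1 m

Differences from A: to B (Δx, Δy, Δh) = (0, -5, +0.11); to C = (-10, 50, -1.04).
Determinant of the coordinate differences = 0·50 − (-10)·(-5) = -50.
∂h/∂x = [(+0.11)·50 − (-1.04)·(-5)] / -50 = -0.006000
∂h/∂y = [0·(-1.04) − (-10)·(+0.11)] / -50 = -0.02200
h(60, 35) = 227.62 + (-0.006000)·(35) + (-0.02200)·(-30) = 227.62 -0.210 +0.660 = 228.070 m.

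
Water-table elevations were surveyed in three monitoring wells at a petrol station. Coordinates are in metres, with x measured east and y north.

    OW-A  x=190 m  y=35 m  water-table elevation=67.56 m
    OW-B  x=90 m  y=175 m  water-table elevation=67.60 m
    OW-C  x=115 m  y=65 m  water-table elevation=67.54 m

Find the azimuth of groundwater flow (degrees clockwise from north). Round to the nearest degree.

219°

With h = a·x + b·y + c and OW-A as origin, the differences give:
  (-100)·a + 140·b = +0.04
  (-75)·a + 30·b = -0.02
Eliminate b (×30 and ×140, subtract): 7500·a = 4.000 → a = ∂h/∂x = +0.0005333
Back-substitute: b = ∂h/∂y = +0.0006667.
Flow direction (−∇h) has components (-0.0005333 E, -0.0006667 N).
Azimuth = atan2(E, N) = atan2(-0.0005333, -0.0006667) = 218.7° ≈ 219°.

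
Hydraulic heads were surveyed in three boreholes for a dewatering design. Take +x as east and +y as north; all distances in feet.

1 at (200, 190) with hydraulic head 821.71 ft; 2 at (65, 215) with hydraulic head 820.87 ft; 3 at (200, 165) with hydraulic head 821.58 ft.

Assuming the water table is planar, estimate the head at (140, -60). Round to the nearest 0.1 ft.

Taking 1 as reference: 2−1 = (-135, 25, -0.84); 3−1 = (0, -25, -0.13).
Determinant of the coordinate differences = (-135)·(-25) − 0·25 = 3375.
∂h/∂x = [(-0.84)·(-25) − (-0.13)·25] / 3375 = +0.007185
∂h/∂y = [(-135)·(-0.13) − 0·(-0.84)] / 3375 = +0.005200
h(140, -60) = 821.71 + (+0.007185)·(-60) + (+0.005200)·(-250) = 821.71 -0.431 -1.300 = 819.979 ft.

820.0 ft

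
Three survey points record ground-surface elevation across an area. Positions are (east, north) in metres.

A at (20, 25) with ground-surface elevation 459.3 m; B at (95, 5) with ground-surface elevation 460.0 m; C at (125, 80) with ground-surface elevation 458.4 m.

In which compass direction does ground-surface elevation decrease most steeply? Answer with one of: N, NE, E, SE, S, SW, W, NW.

N

Three-point gradient (reference A): Δ to B = (75, -20, +0.7), Δ to C = (105, 55, -0.9).
∂z/∂x = +0.003293, ∂z/∂y = -0.02265 (det = 6225).
Steepest decrease is along −∇f = (-0.003293 E, +0.02265 N) → north.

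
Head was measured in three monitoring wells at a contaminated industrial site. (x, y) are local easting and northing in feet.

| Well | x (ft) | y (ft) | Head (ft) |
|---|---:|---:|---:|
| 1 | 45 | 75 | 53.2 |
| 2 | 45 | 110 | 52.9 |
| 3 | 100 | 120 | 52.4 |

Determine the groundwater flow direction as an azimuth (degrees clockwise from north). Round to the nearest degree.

041°

Three-point gradient (reference 1): Δ to 2 = (0, 35, -0.3), Δ to 3 = (55, 45, -0.8).
∂h/∂x = -0.007532, ∂h/∂y = -0.008571 (det = -1925).
Flow direction (−∇h) has components (+0.007532 E, +0.008571 N).
Azimuth = atan2(E, N) = atan2(+0.007532, +0.008571) = 41.3° ≈ 041°.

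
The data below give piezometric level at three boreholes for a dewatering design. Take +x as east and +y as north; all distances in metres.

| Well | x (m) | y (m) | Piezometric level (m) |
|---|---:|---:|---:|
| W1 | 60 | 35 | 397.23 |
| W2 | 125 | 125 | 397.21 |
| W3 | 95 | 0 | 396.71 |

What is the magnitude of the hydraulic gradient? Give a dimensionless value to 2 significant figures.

0.011

Three-point gradient (reference W1): Δ to W2 = (65, 90, -0.02), Δ to W3 = (35, -35, -0.52).
∂h/∂x = -0.008756, ∂h/∂y = +0.006101 (det = -5425).
|∇h| = √(-0.008756² + 0.006101²) = 0.01067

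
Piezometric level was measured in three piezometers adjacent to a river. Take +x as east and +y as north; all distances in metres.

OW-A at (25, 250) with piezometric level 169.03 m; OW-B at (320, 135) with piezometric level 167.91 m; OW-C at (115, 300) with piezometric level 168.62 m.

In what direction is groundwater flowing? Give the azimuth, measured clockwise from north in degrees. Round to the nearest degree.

079°

Three-point gradient (reference OW-A): Δ to OW-B = (295, -115, -1.12), Δ to OW-C = (90, 50, -0.41).
∂h/∂x = -0.004110, ∂h/∂y = -0.0008028 (det = 25100).
Flow direction (−∇h) has components (+0.004110 E, +0.0008028 N).
Azimuth = atan2(E, N) = atan2(+0.004110, +0.0008028) = 78.9° ≈ 079°.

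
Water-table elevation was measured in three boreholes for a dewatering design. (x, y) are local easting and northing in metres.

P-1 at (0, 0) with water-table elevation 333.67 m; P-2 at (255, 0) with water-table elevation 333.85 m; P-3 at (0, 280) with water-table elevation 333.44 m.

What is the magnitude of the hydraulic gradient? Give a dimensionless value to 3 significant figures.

0.00108

∂h/∂x = (333.85 − 333.67) / (255 − 0) = +0.0007059
∂h/∂y = (333.44 − 333.67) / (280 − 0) = -0.0008214
|∇h| = √(0.0007059² + -0.0008214²) = 0.001083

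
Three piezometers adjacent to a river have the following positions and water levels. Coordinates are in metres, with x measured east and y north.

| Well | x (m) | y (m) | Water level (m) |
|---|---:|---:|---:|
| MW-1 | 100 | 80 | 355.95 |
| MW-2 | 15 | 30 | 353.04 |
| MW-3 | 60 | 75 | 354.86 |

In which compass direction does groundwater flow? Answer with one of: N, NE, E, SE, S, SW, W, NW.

With h = a·x + b·y + c and MW-1 as origin, the differences give:
  (-85)·a + (-50)·b = -2.91
  (-40)·a + (-5)·b = -1.09
Eliminate b (×(-5) and ×(-50), subtract): -1575·a = -39.950 → a = ∂h/∂x = +0.02537
Back-substitute: b = ∂h/∂y = +0.01508.
Flow = −∇h = (-0.02537 east, -0.01508 north), which points southwest.

SW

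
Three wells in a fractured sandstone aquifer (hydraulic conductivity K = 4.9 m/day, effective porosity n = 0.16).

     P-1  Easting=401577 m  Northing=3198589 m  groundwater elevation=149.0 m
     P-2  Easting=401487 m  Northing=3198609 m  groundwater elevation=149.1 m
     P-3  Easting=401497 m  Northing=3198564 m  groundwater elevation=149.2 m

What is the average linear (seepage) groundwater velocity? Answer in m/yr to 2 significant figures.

35 m/yr

Three-point gradient (reference P-1): Δ to P-2 = (-90, 20, +0.1), Δ to P-3 = (-80, -25, +0.2).
∂h/∂x = -0.001688, ∂h/∂y = -0.002597 (det = 3850).
|∇h| = √(-0.001688² + -0.002597²) = 0.003097
Seepage velocity v = K·i/n = 4.9 × 0.003097 / 0.16 = 0.09485 m/day = 34.64 m/yr.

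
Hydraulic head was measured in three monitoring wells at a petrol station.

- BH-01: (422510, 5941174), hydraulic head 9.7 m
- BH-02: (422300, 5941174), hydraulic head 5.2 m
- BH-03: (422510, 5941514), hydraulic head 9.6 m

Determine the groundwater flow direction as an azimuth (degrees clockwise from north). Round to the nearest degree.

271°

∂h/∂x = (5.2 − 9.7) / (422300 − 422510) = +0.02143
∂h/∂y = (9.6 − 9.7) / (5941514 − 5941174) = -0.0002941
Flow direction (−∇h) has components (-0.02143 E, +0.0002941 N).
Azimuth = atan2(E, N) = atan2(-0.02143, +0.0002941) = 270.8° ≈ 271°.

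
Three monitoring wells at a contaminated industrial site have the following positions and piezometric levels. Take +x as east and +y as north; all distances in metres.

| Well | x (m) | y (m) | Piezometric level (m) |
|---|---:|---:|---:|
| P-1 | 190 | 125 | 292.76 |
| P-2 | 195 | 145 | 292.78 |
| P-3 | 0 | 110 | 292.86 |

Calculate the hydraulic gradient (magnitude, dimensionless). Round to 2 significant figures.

Taking P-1 as reference: P-2−P-1 = (5, 20, +0.02); P-3−P-1 = (-190, -15, +0.10).
Solve a·Δx + b·Δy = Δh: det = 5·(-15) − (-190)·20 = 3725.
∂h/∂x = [(+0.02)·(-15) − (+0.10)·20] / 3725 = -0.0006174
∂h/∂y = [5·(+0.10) − (-190)·(+0.02)] / 3725 = +0.001154
|∇h| = √(-0.0006174² + 0.001154²) = 0.001309

0.0013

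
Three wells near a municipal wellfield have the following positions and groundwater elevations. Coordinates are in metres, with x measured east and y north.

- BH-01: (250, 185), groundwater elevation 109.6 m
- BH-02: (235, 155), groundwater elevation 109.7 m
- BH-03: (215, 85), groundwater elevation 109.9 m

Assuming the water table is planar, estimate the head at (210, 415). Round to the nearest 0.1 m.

Differences from BH-01: to BH-02 (Δx, Δy, Δh) = (-15, -30, +0.1); to BH-03 = (-35, -100, +0.3).
Determinant of the coordinate differences = (-15)·(-100) − (-35)·(-30) = 450.
∂h/∂x = [(+0.1)·(-100) − (+0.3)·(-30)] / 450 = -0.002222
∂h/∂y = [(-15)·(+0.3) − (-35)·(+0.1)] / 450 = -0.002222
h(210, 415) = 109.6 + (-0.002222)·(-40) + (-0.002222)·(230) = 109.6 +0.089 -0.511 = 109.178 m.

109.2 m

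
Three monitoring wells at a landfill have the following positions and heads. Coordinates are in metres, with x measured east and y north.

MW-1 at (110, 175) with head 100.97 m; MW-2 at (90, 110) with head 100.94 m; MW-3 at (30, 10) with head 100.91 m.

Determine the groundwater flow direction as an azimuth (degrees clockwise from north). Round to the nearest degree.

Differences from MW-1: to MW-2 (Δx, Δy, Δh) = (-20, -65, -0.03); to MW-3 = (-80, -165, -0.06).
Determinant of the coordinate differences = (-20)·(-165) − (-80)·(-65) = -1900.
∂h/∂x = [(-0.03)·(-165) − (-0.06)·(-65)] / -1900 = -0.0005526
∂h/∂y = [(-20)·(-0.06) − (-80)·(-0.03)] / -1900 = +0.0006316
Flow direction (−∇h) has components (+0.0005526 E, -0.0006316 N).
Azimuth = atan2(E, N) = atan2(+0.0005526, -0.0006316) = 138.8° ≈ 139°.

139°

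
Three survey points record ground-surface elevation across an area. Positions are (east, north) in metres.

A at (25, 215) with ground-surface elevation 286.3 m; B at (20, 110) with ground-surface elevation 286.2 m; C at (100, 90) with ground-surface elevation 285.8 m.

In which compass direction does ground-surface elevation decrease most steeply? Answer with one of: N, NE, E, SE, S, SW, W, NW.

E

With z = a·x + b·y + c and A as origin, the differences give:
  (-5)·a + (-105)·b = -0.1
  75·a + (-125)·b = -0.5
Eliminate b (×(-125) and ×(-105), subtract): 8500·a = -40.00 → a = ∂z/∂x = -0.004706
Back-substitute: b = ∂z/∂y = +0.001176.
Steepest decrease is along −∇f = (+0.004706 E, -0.001176 N) → east.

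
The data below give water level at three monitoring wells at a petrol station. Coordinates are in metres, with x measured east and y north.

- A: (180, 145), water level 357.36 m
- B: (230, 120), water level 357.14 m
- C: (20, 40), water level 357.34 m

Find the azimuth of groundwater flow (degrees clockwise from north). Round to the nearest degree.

Taking A as reference: B−A = (50, -25, -0.22); C−A = (-160, -105, -0.02).
Determinant of the coordinate differences = 50·(-105) − (-160)·(-25) = -9250.
∂h/∂x = [(-0.22)·(-105) − (-0.02)·(-25)] / -9250 = -0.002443
∂h/∂y = [50·(-0.02) − (-160)·(-0.22)] / -9250 = +0.003914
Flow direction (−∇h) has components (+0.002443 E, -0.003914 N).
Azimuth = atan2(E, N) = atan2(+0.002443, -0.003914) = 148.0° ≈ 148°.

148°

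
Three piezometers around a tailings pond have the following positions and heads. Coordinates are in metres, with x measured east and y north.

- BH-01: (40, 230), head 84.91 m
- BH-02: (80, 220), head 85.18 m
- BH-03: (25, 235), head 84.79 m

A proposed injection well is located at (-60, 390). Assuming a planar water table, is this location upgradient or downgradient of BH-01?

downgradient

With h = a·x + b·y + c and BH-01 as origin, the differences give:
  40·a + (-10)·b = +0.27
  (-15)·a + 5·b = -0.12
Eliminate b (×5 and ×(-10), subtract): 50·a = 0.150 → a = ∂h/∂x = +0.003000
Back-substitute: b = ∂h/∂y = -0.01500.
Head at (-60, 390) = 84.91 + (+0.003000)·(-100) + (-0.01500)·(160) = 82.21 m.
That is lower than the 84.91 m at BH-01, so the point is downgradient.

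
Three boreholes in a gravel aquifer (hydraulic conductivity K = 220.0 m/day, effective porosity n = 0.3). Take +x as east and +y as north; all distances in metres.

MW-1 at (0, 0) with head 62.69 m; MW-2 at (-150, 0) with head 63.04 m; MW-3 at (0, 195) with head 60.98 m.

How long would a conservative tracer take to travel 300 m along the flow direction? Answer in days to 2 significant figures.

∂h/∂x = (63.04 − 62.69) / (-150 − 0) = -0.002333
∂h/∂y = (60.98 − 62.69) / (195 − 0) = -0.008769
|∇h| = √(-0.002333² + -0.008769²) = 0.009074
Seepage velocity v = K·i/n = 220.0 × 0.009074 / 0.3 = 6.654 m/day.
t = 300 / 6.654 = 45.09 days.

45 days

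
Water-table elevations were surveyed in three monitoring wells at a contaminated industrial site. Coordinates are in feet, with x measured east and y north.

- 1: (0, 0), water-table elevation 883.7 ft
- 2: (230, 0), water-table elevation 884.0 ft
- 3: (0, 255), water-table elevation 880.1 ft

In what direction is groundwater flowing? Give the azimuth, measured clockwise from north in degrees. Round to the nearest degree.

∂h/∂x = (884.0 − 883.7) / (230 − 0) = +0.001304
∂h/∂y = (880.1 − 883.7) / (255 − 0) = -0.01412
Flow direction (−∇h) has components (-0.001304 E, +0.01412 N).
Azimuth = atan2(E, N) = atan2(-0.001304, +0.01412) = 354.7° ≈ 355°.

355°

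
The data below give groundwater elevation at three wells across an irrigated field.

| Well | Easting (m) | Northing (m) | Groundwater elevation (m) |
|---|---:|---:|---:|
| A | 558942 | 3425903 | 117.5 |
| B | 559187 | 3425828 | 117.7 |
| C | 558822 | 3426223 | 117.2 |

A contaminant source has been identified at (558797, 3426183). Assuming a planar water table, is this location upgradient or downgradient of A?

Taking A as reference: B−A = (245, -75, +0.2); C−A = (-120, 320, -0.3).
Solve a·Δx + b·Δy = Δh: det = 245·320 − (-120)·(-75) = 69400.
∂h/∂x = [(+0.2)·320 − (-0.3)·(-75)] / 69400 = +0.0005980
∂h/∂y = [245·(-0.3) − (-120)·(+0.2)] / 69400 = -0.0007133
Head at (558797, 3426183) = 117.5 + (+0.0005980)·(-145) + (-0.0007133)·(280) = 117.21 m.
That is lower than the 117.5 m at A, so the point is downgradient.

downgradient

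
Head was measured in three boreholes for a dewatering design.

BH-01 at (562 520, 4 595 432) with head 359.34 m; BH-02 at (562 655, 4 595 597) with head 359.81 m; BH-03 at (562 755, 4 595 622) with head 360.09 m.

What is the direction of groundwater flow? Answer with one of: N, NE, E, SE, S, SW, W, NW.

W

With h = a·x + b·y + c and BH-01 as origin, the differences give:
  135·a + 165·b = +0.47
  235·a + 190·b = +0.75
Eliminate b (×190 and ×165, subtract): -13125·a = -34.450 → a = ∂h/∂x = +0.002625
Back-substitute: b = ∂h/∂y = +0.0007010.
Flow = −∇h = (-0.002625 east, -0.0007010 north), which points west.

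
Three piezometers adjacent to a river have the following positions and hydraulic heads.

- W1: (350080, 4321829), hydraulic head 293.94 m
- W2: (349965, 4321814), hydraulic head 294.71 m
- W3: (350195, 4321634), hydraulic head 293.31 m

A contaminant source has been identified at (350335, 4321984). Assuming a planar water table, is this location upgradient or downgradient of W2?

With h = a·x + b·y + c and W1 as origin, the differences give:
  (-115)·a + (-15)·b = +0.77
  115·a + (-195)·b = -0.63
Eliminate b (×(-195) and ×(-15), subtract): 24150·a = -159.600 → a = ∂h/∂x = -0.006609
Back-substitute: b = ∂h/∂y = -0.0006667.
Head at (350335, 4321984) = 293.94 + (-0.006609)·(255) + (-0.0006667)·(155) = 292.15 m.
That is lower than the 294.71 m at W2, so the point is downgradient.

downgradient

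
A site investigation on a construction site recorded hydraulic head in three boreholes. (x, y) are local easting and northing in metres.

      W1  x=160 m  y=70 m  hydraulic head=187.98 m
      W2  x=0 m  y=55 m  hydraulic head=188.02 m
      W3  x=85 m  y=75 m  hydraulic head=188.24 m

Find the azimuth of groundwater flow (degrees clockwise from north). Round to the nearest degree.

Differences from W1: to W2 (Δx, Δy, Δh) = (-160, -15, +0.04); to W3 = (-75, 5, +0.26).
Determinant of the coordinate differences = (-160)·5 − (-75)·(-15) = -1925.
∂h/∂x = [(+0.04)·5 − (+0.26)·(-15)] / -1925 = -0.002130
∂h/∂y = [(-160)·(+0.26) − (-75)·(+0.04)] / -1925 = +0.02005
Flow direction (−∇h) has components (+0.002130 E, -0.02005 N).
Azimuth = atan2(E, N) = atan2(+0.002130, -0.02005) = 173.9° ≈ 174°.

174°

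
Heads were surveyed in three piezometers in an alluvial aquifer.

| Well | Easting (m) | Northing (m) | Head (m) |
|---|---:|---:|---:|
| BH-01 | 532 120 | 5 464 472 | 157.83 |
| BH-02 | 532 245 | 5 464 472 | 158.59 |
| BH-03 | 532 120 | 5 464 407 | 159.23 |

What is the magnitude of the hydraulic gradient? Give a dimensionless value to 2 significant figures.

0.022

∂h/∂x = (158.59 − 157.83) / (532245 − 532120) = +0.006080
∂h/∂y = (159.23 − 157.83) / (5464407 − 5464472) = -0.02154
|∇h| = √(0.006080² + -0.02154²) = 0.02238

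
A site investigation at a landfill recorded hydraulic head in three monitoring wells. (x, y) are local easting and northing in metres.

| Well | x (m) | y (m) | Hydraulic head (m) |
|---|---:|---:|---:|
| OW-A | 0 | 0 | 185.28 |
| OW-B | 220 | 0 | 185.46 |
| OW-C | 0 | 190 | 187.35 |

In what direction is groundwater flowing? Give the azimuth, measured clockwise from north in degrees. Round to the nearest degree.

184°

∂h/∂x = (185.46 − 185.28) / (220 − 0) = +0.0008182
∂h/∂y = (187.35 − 185.28) / (190 − 0) = +0.01089
Flow direction (−∇h) has components (-0.0008182 E, -0.01089 N).
Azimuth = atan2(E, N) = atan2(-0.0008182, -0.01089) = 184.3° ≈ 184°.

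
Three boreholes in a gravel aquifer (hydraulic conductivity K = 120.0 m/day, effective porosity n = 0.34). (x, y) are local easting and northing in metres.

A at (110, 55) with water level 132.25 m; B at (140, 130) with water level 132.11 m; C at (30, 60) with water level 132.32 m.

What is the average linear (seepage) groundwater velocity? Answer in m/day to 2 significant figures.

Differences from A: to B (Δx, Δy, Δh) = (30, 75, -0.14); to C = (-80, 5, +0.07).
Determinant of the coordinate differences = 30·5 − (-80)·75 = 6150.
∂h/∂x = [(-0.14)·5 − (+0.07)·75] / 6150 = -0.0009675
∂h/∂y = [30·(+0.07) − (-80)·(-0.14)] / 6150 = -0.001480
|∇h| = √(-0.0009675² + -0.001480²) = 0.001768
Seepage velocity v = K·i/n = 120.0 × 0.001768 / 0.34 = 0.624 m/day.

0.62 m/day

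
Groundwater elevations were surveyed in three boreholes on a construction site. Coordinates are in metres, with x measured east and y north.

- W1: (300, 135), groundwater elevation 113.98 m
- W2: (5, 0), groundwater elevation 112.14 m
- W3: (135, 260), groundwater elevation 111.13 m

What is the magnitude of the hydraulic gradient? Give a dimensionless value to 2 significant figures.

0.014

Differences from W1: to W2 (Δx, Δy, Δh) = (-295, -135, -1.84); to W3 = (-165, 125, -2.85).
Solve a·Δx + b·Δy = Δh: det = (-295)·125 − (-165)·(-135) = -59150.
∂h/∂x = [(-1.84)·125 − (-2.85)·(-135)] / -59150 = +0.01039
∂h/∂y = [(-295)·(-2.85) − (-165)·(-1.84)] / -59150 = -0.009081
|∇h| = √(0.01039² + -0.009081²) = 0.0138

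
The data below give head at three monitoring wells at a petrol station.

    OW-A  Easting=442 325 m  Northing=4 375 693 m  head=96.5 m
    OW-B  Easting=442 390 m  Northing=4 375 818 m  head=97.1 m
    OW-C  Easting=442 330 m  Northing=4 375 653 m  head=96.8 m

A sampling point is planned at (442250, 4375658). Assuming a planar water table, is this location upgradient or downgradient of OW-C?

Differences from OW-A: to OW-B (Δx, Δy, Δh) = (65, 125, +0.6); to OW-C = (5, -40, +0.3).
Determinant of the coordinate differences = 65·(-40) − 5·125 = -3225.
∂h/∂x = [(+0.6)·(-40) − (+0.3)·125] / -3225 = +0.01907
∂h/∂y = [65·(+0.3) − 5·(+0.6)] / -3225 = -0.005116
Head at (442250, 4375658) = 96.5 + (+0.01907)·(-75) + (-0.005116)·(-35) = 95.25 m.
That is lower than the 96.8 m at OW-C, so the point is downgradient.

downgradient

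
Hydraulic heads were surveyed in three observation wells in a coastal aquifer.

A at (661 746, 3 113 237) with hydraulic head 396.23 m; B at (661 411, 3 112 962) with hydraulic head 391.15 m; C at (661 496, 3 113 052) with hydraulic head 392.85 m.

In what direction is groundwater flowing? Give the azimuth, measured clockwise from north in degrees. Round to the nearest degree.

176°

Taking A as reference: B−A = (-335, -275, -5.08); C−A = (-250, -185, -3.38).
Determinant of the coordinate differences = (-335)·(-185) − (-250)·(-275) = -6775.
∂h/∂x = [(-5.08)·(-185) − (-3.38)·(-275)] / -6775 = -0.001520
∂h/∂y = [(-335)·(-3.38) − (-250)·(-5.08)] / -6775 = +0.02032
Flow direction (−∇h) has components (+0.001520 E, -0.02032 N).
Azimuth = atan2(E, N) = atan2(+0.001520, -0.02032) = 175.7° ≈ 176°.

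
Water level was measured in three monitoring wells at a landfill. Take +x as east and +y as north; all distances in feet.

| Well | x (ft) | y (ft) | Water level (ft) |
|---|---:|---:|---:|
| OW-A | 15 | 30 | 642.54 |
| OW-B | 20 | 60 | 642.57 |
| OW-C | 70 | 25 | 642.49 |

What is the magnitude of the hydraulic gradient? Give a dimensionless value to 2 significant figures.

Differences from OW-A: to OW-B (Δx, Δy, Δh) = (5, 30, +0.03); to OW-C = (55, -5, -0.05).
Solve a·Δx + b·Δy = Δh: det = 5·(-5) − 55·30 = -1675.
∂h/∂x = [(+0.03)·(-5) − (-0.05)·30] / -1675 = -0.0008060
∂h/∂y = [5·(-0.05) − 55·(+0.03)] / -1675 = +0.001134
|∇h| = √(-0.0008060² + 0.001134²) = 0.001391

0.0014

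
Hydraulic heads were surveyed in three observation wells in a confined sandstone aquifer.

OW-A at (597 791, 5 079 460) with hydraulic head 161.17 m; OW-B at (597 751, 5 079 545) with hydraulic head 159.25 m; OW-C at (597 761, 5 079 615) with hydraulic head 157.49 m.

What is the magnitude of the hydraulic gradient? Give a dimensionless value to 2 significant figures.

0.025

Differences from OW-A: to OW-B (Δx, Δy, Δh) = (-40, 85, -1.92); to OW-C = (-30, 155, -3.68).
Determinant of the coordinate differences = (-40)·155 − (-30)·85 = -3650.
∂h/∂x = [(-1.92)·155 − (-3.68)·85] / -3650 = -0.004164
∂h/∂y = [(-40)·(-3.68) − (-30)·(-1.92)] / -3650 = -0.02455
|∇h| = √(-0.004164² + -0.02455²) = 0.0249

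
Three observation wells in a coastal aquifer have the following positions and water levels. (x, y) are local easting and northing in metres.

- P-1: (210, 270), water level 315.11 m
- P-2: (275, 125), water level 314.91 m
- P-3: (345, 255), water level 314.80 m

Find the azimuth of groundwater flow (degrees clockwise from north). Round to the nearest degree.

099°

Taking P-1 as reference: P-2−P-1 = (65, -145, -0.20); P-3−P-1 = (135, -15, -0.31).
Solve a·Δx + b·Δy = Δh: det = 65·(-15) − 135·(-145) = 18600.
∂h/∂x = [(-0.20)·(-15) − (-0.31)·(-145)] / 18600 = -0.002255
∂h/∂y = [65·(-0.31) − 135·(-0.20)] / 18600 = +0.0003683
Flow direction (−∇h) has components (+0.002255 E, -0.0003683 N).
Azimuth = atan2(E, N) = atan2(+0.002255, -0.0003683) = 99.3° ≈ 099°.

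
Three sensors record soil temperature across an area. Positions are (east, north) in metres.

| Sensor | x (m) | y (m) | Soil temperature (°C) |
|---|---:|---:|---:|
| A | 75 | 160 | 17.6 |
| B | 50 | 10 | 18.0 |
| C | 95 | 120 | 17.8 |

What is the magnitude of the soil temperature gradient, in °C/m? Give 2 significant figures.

With T = a·x + b·y + c and A as origin, the differences give:
  (-25)·a + (-150)·b = +0.4
  20·a + (-40)·b = +0.2
Eliminate b (×(-40) and ×(-150), subtract): 4000·a = 14.00 → a = ∂T/∂x = +0.003500
Back-substitute: b = ∂T/∂y = -0.003250.
|∇f| = √(0.003500² + -0.003250²) = 0.004776 °C/m

0.0048 °C/m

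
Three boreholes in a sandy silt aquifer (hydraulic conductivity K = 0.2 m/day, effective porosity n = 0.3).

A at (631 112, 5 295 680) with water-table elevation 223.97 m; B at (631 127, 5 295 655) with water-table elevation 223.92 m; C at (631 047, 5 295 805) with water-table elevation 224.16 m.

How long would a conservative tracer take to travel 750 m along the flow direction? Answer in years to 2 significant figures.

With h = a·x + b·y + c and A as origin, the differences give:
  15·a + (-25)·b = -0.05
  (-65)·a + 125·b = +0.19
Eliminate b (×125 and ×(-25), subtract): 250·a = -1.500 → a = ∂h/∂x = -0.006000
Back-substitute: b = ∂h/∂y = -0.001600.
|∇h| = √(-0.006000² + -0.001600²) = 0.00621
Seepage velocity v = K·i/n = 0.2 × 0.00621 / 0.3 = 0.00414 m/day.
t = 750 / 0.00414 = 1.812e+05 days = 496 years.

500 years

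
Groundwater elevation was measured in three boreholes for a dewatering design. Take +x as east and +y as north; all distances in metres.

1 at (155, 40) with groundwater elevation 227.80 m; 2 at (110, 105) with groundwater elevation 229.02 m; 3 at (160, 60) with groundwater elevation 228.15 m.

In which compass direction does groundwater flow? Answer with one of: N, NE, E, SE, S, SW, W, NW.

With h = a·x + b·y + c and 1 as origin, the differences give:
  (-45)·a + 65·b = +1.22
  5·a + 20·b = +0.35
Eliminate b (×20 and ×65, subtract): -1225·a = 1.650 → a = ∂h/∂x = -0.001347
Back-substitute: b = ∂h/∂y = +0.01784.
Flow = −∇h = (+0.001347 east, -0.01784 north), which points south.

S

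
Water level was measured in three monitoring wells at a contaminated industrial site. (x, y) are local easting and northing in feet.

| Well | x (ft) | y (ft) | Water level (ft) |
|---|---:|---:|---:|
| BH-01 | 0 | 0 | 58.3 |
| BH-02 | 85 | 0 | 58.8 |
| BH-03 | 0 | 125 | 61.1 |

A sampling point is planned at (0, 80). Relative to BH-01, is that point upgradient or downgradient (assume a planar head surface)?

∂h/∂x = (58.8 − 58.3) / (85 − 0) = +0.005882
∂h/∂y = (61.1 − 58.3) / (125 − 0) = +0.02240
Head at (0, 80) = 58.3 + (+0.005882)·(0) + (+0.02240)·(80) = 60.09 ft.
That is higher than the 58.3 ft at BH-01, so the point is upgradient.

upgradient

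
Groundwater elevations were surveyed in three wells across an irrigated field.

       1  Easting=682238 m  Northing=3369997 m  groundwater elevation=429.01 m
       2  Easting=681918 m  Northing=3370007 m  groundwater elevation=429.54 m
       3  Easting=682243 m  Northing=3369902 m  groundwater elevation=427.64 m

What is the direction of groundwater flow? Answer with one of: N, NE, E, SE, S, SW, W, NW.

S

Differences from 1: to 2 (Δx, Δy, Δh) = (-320, 10, +0.53); to 3 = (5, -95, -1.37).
Determinant of the coordinate differences = (-320)·(-95) − 5·10 = 30350.
∂h/∂x = [(+0.53)·(-95) − (-1.37)·10] / 30350 = -0.001208
∂h/∂y = [(-320)·(-1.37) − 5·(+0.53)] / 30350 = +0.01436
Flow = −∇h = (+0.001208 east, -0.01436 north), which points south.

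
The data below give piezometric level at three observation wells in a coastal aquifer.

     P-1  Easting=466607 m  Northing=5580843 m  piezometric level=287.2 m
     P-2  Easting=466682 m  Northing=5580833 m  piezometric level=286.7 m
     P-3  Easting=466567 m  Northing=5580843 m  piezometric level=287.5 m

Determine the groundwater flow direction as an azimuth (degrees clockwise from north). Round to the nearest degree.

Taking P-1 as reference: P-2−P-1 = (75, -10, -0.5); P-3−P-1 = (-40, 0, +0.3).
Solve a·Δx + b·Δy = Δh: det = 75·0 − (-40)·(-10) = -400.
∂h/∂x = [(-0.5)·0 − (+0.3)·(-10)] / -400 = -0.007500
∂h/∂y = [75·(+0.3) − (-40)·(-0.5)] / -400 = -0.006250
Flow direction (−∇h) has components (+0.007500 E, +0.006250 N).
Azimuth = atan2(E, N) = atan2(+0.007500, +0.006250) = 50.2° ≈ 050°.

050°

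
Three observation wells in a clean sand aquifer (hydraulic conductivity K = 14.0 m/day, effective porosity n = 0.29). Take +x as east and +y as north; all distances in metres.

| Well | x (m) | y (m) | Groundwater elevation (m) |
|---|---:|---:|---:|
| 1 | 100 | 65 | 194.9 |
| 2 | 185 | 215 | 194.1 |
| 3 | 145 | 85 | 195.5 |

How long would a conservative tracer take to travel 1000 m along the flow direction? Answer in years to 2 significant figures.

Differences from 1: to 2 (Δx, Δy, Δh) = (85, 150, -0.8); to 3 = (45, 20, +0.6).
Determinant of the coordinate differences = 85·20 − 45·150 = -5050.
∂h/∂x = [(-0.8)·20 − (+0.6)·150] / -5050 = +0.02099
∂h/∂y = [85·(+0.6) − 45·(-0.8)] / -5050 = -0.01723
|∇h| = √(0.02099² + -0.01723²) = 0.02716
Seepage velocity v = K·i/n = 14.0 × 0.02716 / 0.29 = 1.311 m/day.
t = 1000 / 1.311 = 762.8 days = 2.09 years.

2.1 years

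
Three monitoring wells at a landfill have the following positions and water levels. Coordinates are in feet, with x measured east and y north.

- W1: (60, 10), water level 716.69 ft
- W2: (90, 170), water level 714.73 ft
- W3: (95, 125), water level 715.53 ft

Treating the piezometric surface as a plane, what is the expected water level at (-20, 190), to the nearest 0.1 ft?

Taking W1 as reference: W2−W1 = (30, 160, -1.96); W3−W1 = (35, 115, -1.16).
Determinant of the coordinate differences = 30·115 − 35·160 = -2150.
∂h/∂x = [(-1.96)·115 − (-1.16)·160] / -2150 = +0.01851
∂h/∂y = [30·(-1.16) − 35·(-1.96)] / -2150 = -0.01572
h(-20, 190) = 716.69 + (+0.01851)·(-80) + (-0.01572)·(180) = 716.69 -1.481 -2.830 = 712.379 ft.

712.4 ft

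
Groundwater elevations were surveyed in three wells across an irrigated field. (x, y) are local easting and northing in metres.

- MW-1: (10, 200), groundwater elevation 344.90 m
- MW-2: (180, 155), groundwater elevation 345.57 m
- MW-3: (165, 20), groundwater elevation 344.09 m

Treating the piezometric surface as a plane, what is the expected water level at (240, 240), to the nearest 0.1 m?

346.8 m

Three-point gradient (reference MW-1): Δ to MW-2 = (170, -45, +0.67), Δ to MW-3 = (155, -180, -0.81).
∂h/∂x = +0.006648, ∂h/∂y = +0.01022 (det = -23625).
h(240, 240) = 344.90 + (+0.006648)·(230) + (+0.01022)·(40) = 344.90 +1.529 +0.409 = 346.838 m.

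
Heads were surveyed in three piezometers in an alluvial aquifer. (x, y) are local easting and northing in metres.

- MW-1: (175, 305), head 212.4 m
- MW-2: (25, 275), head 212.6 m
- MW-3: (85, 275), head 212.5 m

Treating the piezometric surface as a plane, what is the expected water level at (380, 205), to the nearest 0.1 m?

Differences from MW-1: to MW-2 (Δx, Δy, Δh) = (-150, -30, +0.2); to MW-3 = (-90, -30, +0.1).
Determinant of the coordinate differences = (-150)·(-30) − (-90)·(-30) = 1800.
∂h/∂x = [(+0.2)·(-30) − (+0.1)·(-30)] / 1800 = -0.001667
∂h/∂y = [(-150)·(+0.1) − (-90)·(+0.2)] / 1800 = +0.001667
h(380, 205) = 212.4 + (-0.001667)·(205) + (+0.001667)·(-100) = 212.4 -0.342 -0.167 = 211.892 m.

211.9 m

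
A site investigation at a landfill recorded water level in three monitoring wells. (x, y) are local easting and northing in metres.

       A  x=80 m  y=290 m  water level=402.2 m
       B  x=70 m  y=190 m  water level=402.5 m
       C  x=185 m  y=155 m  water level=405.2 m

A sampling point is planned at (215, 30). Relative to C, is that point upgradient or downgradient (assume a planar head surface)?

Differences from A: to B (Δx, Δy, Δh) = (-10, -100, +0.3); to C = (105, -135, +3.0).
Solve a·Δx + b·Δy = Δh: det = (-10)·(-135) − 105·(-100) = 11850.
∂h/∂x = [(+0.3)·(-135) − (+3.0)·(-100)] / 11850 = +0.02190
∂h/∂y = [(-10)·(+3.0) − 105·(+0.3)] / 11850 = -0.005190
Head at (215, 30) = 402.2 + (+0.02190)·(135) + (-0.005190)·(-260) = 406.51 m.
That is higher than the 405.2 m at C, so the point is upgradient.

upgradient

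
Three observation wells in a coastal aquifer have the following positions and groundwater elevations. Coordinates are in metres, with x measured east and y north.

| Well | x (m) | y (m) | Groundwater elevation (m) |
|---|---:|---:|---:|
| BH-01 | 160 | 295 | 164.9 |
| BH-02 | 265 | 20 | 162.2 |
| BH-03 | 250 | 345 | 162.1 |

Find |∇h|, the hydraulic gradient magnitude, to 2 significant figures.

0.030

Taking BH-01 as reference: BH-02−BH-01 = (105, -275, -2.7); BH-03−BH-01 = (90, 50, -2.8).
Determinant of the coordinate differences = 105·50 − 90·(-275) = 30000.
∂h/∂x = [(-2.7)·50 − (-2.8)·(-275)] / 30000 = -0.03017
∂h/∂y = [105·(-2.8) − 90·(-2.7)] / 30000 = -0.001700
|∇h| = √(-0.03017² + -0.001700²) = 0.03022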